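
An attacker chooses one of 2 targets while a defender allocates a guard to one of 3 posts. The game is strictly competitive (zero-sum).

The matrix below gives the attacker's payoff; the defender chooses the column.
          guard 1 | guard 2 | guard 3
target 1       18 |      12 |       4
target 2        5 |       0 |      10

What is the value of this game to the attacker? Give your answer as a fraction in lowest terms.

20/3

Column guard 1 is strictly dominated by guard 2 for the defender (it gives the attacker more in every row).
The remaining 2×2 game on (target 1, target 2) × (guard 2, guard 3) has no saddle point. Let the attacker play target 1 with probability p; indifference gives 12p = 4p + 10(1−p), so p = 5/9.
Similarly the defender's optimal q on guard 2 is 1/3, and the value is 12·(1/3) + (4)·(2/3) = 20/3.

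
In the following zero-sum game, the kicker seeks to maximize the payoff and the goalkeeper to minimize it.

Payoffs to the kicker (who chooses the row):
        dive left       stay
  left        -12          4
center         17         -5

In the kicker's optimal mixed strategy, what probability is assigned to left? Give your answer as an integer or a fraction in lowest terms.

11/19

Row minima are -12 and -5, so the kicker's maximin is -5; column maxima are 17 and 4, so the goalkeeper's minimax is 4. These differ, so the equilibrium is in mixed strategies.
Let the kicker play left with probability p. The goalkeeper is indifferent when −12p + 17(1−p) = 4p − 5(1−p), giving p = 11/19.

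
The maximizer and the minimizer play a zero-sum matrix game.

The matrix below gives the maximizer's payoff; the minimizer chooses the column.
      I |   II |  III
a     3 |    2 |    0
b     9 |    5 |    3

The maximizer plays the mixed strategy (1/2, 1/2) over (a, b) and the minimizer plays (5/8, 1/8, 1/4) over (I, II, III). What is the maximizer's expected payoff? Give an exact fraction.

Against (5/8, 1/8, 1/4), each row's expected payoff is a: 17/8; b: 7.
Taking the (1/2, 1/2)-weighted average: (1/2)·(17/8) + (1/2)·(7) = 73/16.

73/16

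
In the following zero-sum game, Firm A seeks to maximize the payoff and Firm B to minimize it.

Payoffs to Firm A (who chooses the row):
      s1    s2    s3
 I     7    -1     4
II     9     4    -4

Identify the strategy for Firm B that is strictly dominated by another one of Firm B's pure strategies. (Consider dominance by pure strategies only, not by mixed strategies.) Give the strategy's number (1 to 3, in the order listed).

1

Firm B prefers columns that give Firm A less. Compare s1 with s2: -1 < 7, 4 < 9.
So s2 strictly dominates s1 for Firm B; s1 is strictly dominated.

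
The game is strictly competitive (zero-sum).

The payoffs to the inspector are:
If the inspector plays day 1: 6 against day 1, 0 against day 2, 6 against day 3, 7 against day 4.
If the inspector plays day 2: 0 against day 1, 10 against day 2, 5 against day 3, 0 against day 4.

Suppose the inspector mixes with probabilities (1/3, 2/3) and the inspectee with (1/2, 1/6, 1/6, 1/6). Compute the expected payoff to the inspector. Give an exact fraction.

Against (1/2, 1/6, 1/6, 1/6), each row's expected payoff is day 1: 31/6; day 2: 5/2.
Taking the (1/3, 2/3)-weighted average: (1/3)·(31/6) + (2/3)·(5/2) = 61/18.

61/18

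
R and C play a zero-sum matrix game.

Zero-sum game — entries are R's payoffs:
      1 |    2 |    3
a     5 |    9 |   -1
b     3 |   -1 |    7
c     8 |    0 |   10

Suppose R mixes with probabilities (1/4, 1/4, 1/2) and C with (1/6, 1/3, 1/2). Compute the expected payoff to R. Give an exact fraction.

59/12

Against (1/6, 1/3, 1/2), each row's expected payoff is a: 10/3; b: 11/3; c: 19/3.
Taking the (1/4, 1/4, 1/2)-weighted average: (1/4)·(10/3) + (1/4)·(11/3) + (1/2)·(19/3) = 59/12.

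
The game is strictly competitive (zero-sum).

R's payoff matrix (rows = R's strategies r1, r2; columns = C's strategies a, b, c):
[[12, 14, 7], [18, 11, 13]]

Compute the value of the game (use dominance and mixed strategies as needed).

35/3

Column a is strictly dominated by c for C (it gives R more in every row).
The remaining 2×2 game on (r1, r2) × (b, c) has no saddle point. Let R play r1 with probability p; indifference gives 14p + 11(1−p) = 7p + 13(1−p), so p = 2/9.
Similarly C's optimal q on b is 2/3, and the value is 14·(2/3) + (7)·(1/3) = 35/3.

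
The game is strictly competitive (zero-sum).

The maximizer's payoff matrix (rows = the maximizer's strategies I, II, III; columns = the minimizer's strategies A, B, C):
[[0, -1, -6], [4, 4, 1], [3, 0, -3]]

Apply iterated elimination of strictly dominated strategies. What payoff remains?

1

Row I is strictly dominated by row II (4>0, 4>-1, 1>-6); eliminate I.
Row III is strictly dominated by row II (4>3, 4>0, 1>-3); eliminate III.
Column A is strictly dominated by C for the minimizer (1<4); eliminate A.
Column B is strictly dominated by C for the minimizer (1<4); eliminate B.
Only (II, C) remains, with payoff 1.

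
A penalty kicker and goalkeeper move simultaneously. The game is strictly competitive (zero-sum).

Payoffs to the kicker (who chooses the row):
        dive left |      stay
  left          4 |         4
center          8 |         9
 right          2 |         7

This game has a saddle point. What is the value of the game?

Row minima: 4, 8, 2 → the kicker's maximin is 8.
Column maxima: 8, 9 → the goalkeeper's minimax is 8.
They coincide at (center, dive left), so the value is 8.

8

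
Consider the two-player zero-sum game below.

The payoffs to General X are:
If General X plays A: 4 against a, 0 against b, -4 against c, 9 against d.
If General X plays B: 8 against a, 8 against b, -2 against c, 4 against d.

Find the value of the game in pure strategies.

-2

Row minima: -4, -2 → General X's maximin is -2.
Column maxima: 8, 8, -2, 9 → General Y's minimax is -2.
They coincide at (B, c), so the value is -2.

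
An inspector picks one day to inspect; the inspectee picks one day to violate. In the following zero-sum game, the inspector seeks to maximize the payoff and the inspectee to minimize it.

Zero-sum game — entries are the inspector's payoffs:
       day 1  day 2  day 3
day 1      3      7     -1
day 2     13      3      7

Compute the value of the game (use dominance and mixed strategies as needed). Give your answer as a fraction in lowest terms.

13/3

Column day 1 is strictly dominated by day 3 for the inspectee (it gives the inspector more in every row).
The remaining 2×2 game on (day 1, day 2) × (day 2, day 3) has no saddle point. Let the inspector play day 1 with probability p; indifference gives 7p + 3(1−p) = −p + 7(1−p), so p = 1/3.
Similarly the inspectee's optimal q on day 2 is 2/3, and the value is 7·(2/3) + (-1)·(1/3) = 13/3.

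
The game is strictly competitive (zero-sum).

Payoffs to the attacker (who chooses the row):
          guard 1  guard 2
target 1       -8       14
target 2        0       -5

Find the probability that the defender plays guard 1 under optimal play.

Row minima are -8 and -5, so the attacker's maximin is -5; column maxima are 0 and 14, so the defender's minimax is 0. These differ, so the equilibrium is in mixed strategies.
Let the defender play guard 1 with probability q. The attacker is indifferent when −8q + 14(1−q) = −5(1−q), giving q = 19/27.

19/27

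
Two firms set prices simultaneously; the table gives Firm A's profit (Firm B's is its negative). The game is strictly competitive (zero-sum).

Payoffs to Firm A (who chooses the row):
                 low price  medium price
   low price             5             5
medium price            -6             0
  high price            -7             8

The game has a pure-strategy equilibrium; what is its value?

5

Row minima: 5, -6, -7 → Firm A's maximin is 5.
Column maxima: 5, 8 → Firm B's minimax is 5.
They coincide at (low price, low price), so the value is 5.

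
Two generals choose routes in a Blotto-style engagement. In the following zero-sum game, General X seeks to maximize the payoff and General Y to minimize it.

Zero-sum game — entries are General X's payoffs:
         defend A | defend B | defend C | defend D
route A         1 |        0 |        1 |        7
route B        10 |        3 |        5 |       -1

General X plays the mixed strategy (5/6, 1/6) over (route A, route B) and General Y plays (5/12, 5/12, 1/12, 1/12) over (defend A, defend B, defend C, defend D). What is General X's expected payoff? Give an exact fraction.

Against (5/12, 5/12, 1/12, 1/12), each row's expected payoff is route A: 13/12; route B: 23/4.
Taking the (5/6, 1/6)-weighted average: (5/6)·(13/12) + (1/6)·(23/4) = 67/36.

67/36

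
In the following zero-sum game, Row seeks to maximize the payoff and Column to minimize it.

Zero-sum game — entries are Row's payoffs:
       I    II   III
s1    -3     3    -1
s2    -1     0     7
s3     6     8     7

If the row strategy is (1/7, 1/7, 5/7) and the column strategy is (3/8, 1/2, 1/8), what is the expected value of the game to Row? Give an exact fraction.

Against (3/8, 1/2, 1/8), each row's expected payoff is s1: 1/4; s2: 1/2; s3: 57/8.
Taking the (1/7, 1/7, 5/7)-weighted average: (1/7)·(1/4) + (1/7)·(1/2) + (5/7)·(57/8) = 291/56.

291/56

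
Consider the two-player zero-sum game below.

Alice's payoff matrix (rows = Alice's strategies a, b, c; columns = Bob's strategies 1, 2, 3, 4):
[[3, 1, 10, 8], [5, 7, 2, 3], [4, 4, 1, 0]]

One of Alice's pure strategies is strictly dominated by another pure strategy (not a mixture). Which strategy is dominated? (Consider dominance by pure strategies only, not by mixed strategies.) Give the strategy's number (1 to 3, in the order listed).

Compare c with b: 5 > 4, 7 > 4, 2 > 1, 3 > 0.
So b strictly dominates c for Alice; c is strictly dominated.

3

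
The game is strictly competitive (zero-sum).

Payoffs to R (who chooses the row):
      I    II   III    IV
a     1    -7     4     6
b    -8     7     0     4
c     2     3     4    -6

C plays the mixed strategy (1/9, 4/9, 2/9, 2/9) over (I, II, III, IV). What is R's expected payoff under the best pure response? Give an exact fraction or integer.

a: (1)·(1/9) + (-7)·(4/9) + (4)·(2/9) + (6)·(2/9) = -7/9.
b: (-8)·(1/9) + (7)·(4/9) + (0)·(2/9) + (4)·(2/9) = 28/9.
c: (2)·(1/9) + (3)·(4/9) + (4)·(2/9) + (-6)·(2/9) = 10/9.
The best pure response is b with expected payoff 28/9.

28/9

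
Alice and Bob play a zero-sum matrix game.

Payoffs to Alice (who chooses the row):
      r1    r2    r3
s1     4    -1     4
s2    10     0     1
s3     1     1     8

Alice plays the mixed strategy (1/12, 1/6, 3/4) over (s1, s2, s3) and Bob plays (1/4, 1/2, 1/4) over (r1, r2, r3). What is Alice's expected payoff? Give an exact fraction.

127/48

Against (1/4, 1/2, 1/4), each row's expected payoff is s1: 3/2; s2: 11/4; s3: 11/4.
Taking the (1/12, 1/6, 3/4)-weighted average: (1/12)·(3/2) + (1/6)·(11/4) + (3/4)·(11/4) = 127/48.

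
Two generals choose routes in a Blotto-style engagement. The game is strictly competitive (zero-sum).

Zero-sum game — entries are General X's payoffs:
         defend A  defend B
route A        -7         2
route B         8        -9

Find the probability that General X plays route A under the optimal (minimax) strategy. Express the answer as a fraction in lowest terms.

17/26

Row minima are -7 and -9, so General X's maximin is -7; column maxima are 8 and 2, so General Y's minimax is 2. These differ, so the equilibrium is in mixed strategies.
Let General X play route A with probability p. General Y is indifferent when −7p + 8(1−p) = 2p − 9(1−p), giving p = 17/26.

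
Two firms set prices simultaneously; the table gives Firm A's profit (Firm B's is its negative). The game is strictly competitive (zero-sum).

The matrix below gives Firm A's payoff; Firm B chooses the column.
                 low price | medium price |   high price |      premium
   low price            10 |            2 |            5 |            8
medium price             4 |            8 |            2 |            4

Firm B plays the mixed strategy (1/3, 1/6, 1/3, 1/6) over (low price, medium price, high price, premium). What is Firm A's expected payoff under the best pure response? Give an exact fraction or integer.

low price: (10)·(1/3) + (2)·(1/6) + (5)·(1/3) + (8)·(1/6) = 20/3.
medium price: (4)·(1/3) + (8)·(1/6) + (2)·(1/3) + (4)·(1/6) = 4.
The best pure response is low price with expected payoff 20/3.

20/3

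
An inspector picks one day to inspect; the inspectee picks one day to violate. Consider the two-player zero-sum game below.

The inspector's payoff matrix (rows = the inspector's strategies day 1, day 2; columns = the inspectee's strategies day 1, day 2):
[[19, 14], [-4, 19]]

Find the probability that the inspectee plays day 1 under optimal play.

Row minima are 14 and -4, so the inspector's maximin is 14; column maxima are 19 and 19, so the inspectee's minimax is 19. These differ, so the equilibrium is in mixed strategies.
Let the inspectee play day 1 with probability q. The inspector is indifferent when 19q + 14(1−q) = −4q + 19(1−q), giving q = 5/28.

5/28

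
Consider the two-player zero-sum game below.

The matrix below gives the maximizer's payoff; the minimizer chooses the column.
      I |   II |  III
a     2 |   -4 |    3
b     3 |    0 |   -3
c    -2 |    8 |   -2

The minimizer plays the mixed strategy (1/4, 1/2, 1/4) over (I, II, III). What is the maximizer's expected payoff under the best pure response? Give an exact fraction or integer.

a: (2)·(1/4) + (-4)·(1/2) + (3)·(1/4) = -3/4.
b: (3)·(1/4) + (0)·(1/2) + (-3)·(1/4) = 0.
c: (-2)·(1/4) + (8)·(1/2) + (-2)·(1/4) = 3.
The best pure response is c with expected payoff 3.

3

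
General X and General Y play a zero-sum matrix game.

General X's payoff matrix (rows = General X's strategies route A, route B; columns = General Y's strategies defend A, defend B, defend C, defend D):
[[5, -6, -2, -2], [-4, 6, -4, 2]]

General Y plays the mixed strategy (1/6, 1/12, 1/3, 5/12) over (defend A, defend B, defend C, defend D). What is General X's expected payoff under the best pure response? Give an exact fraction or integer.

-2/3

route A: (5)·(1/6) + (-6)·(1/12) + (-2)·(1/3) + (-2)·(5/12) = -7/6.
route B: (-4)·(1/6) + (6)·(1/12) + (-4)·(1/3) + (2)·(5/12) = -2/3.
The best pure response is route B with expected payoff -2/3.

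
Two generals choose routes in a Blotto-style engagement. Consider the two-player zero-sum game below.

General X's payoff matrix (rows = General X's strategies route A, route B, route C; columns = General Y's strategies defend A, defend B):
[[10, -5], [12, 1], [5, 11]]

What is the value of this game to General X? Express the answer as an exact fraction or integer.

127/17

Row route A is strictly dominated by row route B, so General X never plays it.
The remaining 2×2 game on (route B, route C) × (defend A, defend B) has no saddle point. Let General X play route B with probability p; indifference gives 12p + 5(1−p) = p + 11(1−p), so p = 6/17.
Similarly General Y's optimal q on defend A is 10/17, and the value is 12·(10/17) + (1)·(7/17) = 127/17.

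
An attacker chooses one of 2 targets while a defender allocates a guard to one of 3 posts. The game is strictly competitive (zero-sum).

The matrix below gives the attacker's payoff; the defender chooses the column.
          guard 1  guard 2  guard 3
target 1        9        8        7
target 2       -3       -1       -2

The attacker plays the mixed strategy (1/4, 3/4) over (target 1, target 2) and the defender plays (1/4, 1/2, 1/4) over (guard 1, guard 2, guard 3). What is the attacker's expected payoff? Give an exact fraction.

11/16

Against (1/4, 1/2, 1/4), each row's expected payoff is target 1: 8; target 2: -7/4.
Taking the (1/4, 3/4)-weighted average: (1/4)·(8) + (3/4)·(-7/4) = 11/16.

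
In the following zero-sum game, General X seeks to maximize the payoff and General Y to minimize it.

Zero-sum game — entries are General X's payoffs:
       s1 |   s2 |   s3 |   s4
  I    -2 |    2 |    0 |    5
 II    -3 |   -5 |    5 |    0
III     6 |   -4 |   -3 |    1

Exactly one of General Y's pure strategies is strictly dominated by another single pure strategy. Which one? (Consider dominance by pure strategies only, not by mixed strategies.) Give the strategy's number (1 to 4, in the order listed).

4

General Y prefers columns that give General X less. Compare s4 with s2: 2 < 5, -5 < 0, -4 < 1.
So s2 strictly dominates s4 for General Y; s4 is strictly dominated.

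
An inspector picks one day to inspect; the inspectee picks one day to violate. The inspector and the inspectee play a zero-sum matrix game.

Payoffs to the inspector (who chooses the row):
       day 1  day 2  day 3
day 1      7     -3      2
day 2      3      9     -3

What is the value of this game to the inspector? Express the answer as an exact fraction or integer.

9/17

Column day 1 is strictly dominated by day 3 for the inspectee (it gives the inspector more in every row).
The remaining 2×2 game on (day 1, day 2) × (day 2, day 3) has no saddle point. Let the inspector play day 1 with probability p; indifference gives −3p + 9(1−p) = 2p − 3(1−p), so p = 12/17.
Similarly the inspectee's optimal q on day 2 is 5/17, and the value is -3·(5/17) + (2)·(12/17) = 9/17.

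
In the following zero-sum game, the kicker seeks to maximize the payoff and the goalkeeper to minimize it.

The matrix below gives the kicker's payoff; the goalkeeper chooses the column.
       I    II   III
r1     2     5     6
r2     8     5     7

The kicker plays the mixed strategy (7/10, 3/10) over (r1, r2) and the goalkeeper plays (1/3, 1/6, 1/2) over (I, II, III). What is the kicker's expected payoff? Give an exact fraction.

Against (1/3, 1/6, 1/2), each row's expected payoff is r1: 9/2; r2: 7.
Taking the (7/10, 3/10)-weighted average: (7/10)·(9/2) + (3/10)·(7) = 21/4.

21/4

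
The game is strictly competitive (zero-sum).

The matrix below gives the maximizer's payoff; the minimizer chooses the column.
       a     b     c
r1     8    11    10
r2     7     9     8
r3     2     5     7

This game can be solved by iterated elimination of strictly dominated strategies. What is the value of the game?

Column b is strictly dominated by a for the minimizer (8<11, 7<9, 2<5); eliminate b.
Row r3 is strictly dominated by row r1 (8>2, 10>7); eliminate r3.
Column c is strictly dominated by a for the minimizer (8<10, 7<8); eliminate c.
Row r2 is strictly dominated by row r1 (8>7); eliminate r2.
Only (r1, a) remains, with payoff 8.

8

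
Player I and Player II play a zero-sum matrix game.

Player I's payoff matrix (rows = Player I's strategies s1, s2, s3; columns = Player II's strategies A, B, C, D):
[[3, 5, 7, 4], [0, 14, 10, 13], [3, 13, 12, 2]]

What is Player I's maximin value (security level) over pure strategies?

The worst-case payoff for each row is s1: 3, s2: 0, s3: 2.
The best of these is 3.

3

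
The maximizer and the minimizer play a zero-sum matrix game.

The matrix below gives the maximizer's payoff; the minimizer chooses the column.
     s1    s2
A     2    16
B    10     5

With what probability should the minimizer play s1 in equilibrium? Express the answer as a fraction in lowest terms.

11/19

Row minima are 2 and 5, so the maximizer's maximin is 5; column maxima are 10 and 16, so the minimizer's minimax is 10. These differ, so the equilibrium is in mixed strategies.
Let the minimizer play s1 with probability q. The maximizer is indifferent when 2q + 16(1−q) = 10q + 5(1−q), giving q = 11/19.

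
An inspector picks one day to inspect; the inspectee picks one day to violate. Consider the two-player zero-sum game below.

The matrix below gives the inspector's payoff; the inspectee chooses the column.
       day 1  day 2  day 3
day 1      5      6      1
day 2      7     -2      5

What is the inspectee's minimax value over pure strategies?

The worst case (largest entry) in each column is day 1: 7, day 2: 6, day 3: 5.
The best (smallest) of these is 5.

5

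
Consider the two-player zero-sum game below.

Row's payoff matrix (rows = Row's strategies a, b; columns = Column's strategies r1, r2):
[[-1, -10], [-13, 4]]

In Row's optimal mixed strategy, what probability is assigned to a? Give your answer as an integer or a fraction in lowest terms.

Row minima are -10 and -13, so Row's maximin is -10; column maxima are -1 and 4, so Column's minimax is -1. These differ, so the equilibrium is in mixed strategies.
Let Row play a with probability p. Column is indifferent when −p − 13(1−p) = −10p + 4(1−p), giving p = 17/26.

17/26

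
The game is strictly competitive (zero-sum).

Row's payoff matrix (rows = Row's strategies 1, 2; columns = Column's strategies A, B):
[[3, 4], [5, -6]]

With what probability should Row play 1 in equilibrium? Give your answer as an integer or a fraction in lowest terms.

11/12

Row minima are 3 and -6, so Row's maximin is 3; column maxima are 5 and 4, so Column's minimax is 4. These differ, so the equilibrium is in mixed strategies.
Let Row play 1 with probability p. Column is indifferent when 3p + 5(1−p) = 4p − 6(1−p), giving p = 11/12.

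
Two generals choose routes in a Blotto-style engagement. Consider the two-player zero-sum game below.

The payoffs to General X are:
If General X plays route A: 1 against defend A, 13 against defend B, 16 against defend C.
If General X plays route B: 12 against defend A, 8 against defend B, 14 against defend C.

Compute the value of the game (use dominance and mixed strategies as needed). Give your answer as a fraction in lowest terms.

37/4

Column defend C is strictly dominated by defend B for General Y (it gives General X more in every row).
The remaining 2×2 game on (route A, route B) × (defend A, defend B) has no saddle point. Let General X play route A with probability p; indifference gives p + 12(1−p) = 13p + 8(1−p), so p = 1/4.
Similarly General Y's optimal q on defend A is 5/16, and the value is 1·(5/16) + (13)·(11/16) = 37/4.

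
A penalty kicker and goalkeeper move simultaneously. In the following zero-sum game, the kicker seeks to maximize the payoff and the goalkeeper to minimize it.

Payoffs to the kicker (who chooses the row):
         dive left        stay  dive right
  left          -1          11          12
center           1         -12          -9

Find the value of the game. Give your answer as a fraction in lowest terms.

Column dive right is strictly dominated by stay for the goalkeeper (it gives the kicker more in every row).
The remaining 2×2 game on (left, center) × (dive left, stay) has no saddle point. Let the kicker play left with probability p; indifference gives −p + (1−p) = 11p − 12(1−p), so p = 13/25.
Similarly the goalkeeper's optimal q on dive left is 23/25, and the value is -1·(23/25) + (11)·(2/25) = -1/25.

-1/25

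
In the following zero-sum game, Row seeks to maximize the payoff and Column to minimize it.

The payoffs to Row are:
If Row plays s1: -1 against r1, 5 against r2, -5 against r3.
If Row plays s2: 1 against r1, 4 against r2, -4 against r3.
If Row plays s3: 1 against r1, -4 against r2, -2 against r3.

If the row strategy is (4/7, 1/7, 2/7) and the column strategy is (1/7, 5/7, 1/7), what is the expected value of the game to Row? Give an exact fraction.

Against (1/7, 5/7, 1/7), each row's expected payoff is s1: 19/7; s2: 17/7; s3: -3.
Taking the (4/7, 1/7, 2/7)-weighted average: (4/7)·(19/7) + (1/7)·(17/7) + (2/7)·(-3) = 51/49.

51/49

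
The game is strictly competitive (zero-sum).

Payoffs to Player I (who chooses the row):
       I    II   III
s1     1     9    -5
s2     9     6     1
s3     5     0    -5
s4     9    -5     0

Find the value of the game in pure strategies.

Row minima: -5, 1, -5, -5 → Player I's maximin is 1.
Column maxima: 9, 9, 1 → Player II's minimax is 1.
They coincide at (s2, III), so the value is 1.

1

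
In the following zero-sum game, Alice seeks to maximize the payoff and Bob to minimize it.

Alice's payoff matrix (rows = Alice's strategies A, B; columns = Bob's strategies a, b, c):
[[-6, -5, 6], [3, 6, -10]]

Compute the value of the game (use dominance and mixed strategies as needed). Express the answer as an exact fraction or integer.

-42/25

Column b is strictly dominated by a for Bob (it gives Alice more in every row).
The remaining 2×2 game on (A, B) × (a, c) has no saddle point. Let Alice play A with probability p; indifference gives −6p + 3(1−p) = 6p − 10(1−p), so p = 13/25.
Similarly Bob's optimal q on a is 16/25, and the value is -6·(16/25) + (6)·(9/25) = -42/25.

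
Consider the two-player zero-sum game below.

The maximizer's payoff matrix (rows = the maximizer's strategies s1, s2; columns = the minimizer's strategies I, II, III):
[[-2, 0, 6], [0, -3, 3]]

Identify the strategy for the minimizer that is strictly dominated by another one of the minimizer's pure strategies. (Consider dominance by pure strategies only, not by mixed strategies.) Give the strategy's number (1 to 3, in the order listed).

3

The minimizer prefers columns that give the maximizer less. Compare III with I: -2 < 6, 0 < 3.
So I strictly dominates III for the minimizer; III is strictly dominated.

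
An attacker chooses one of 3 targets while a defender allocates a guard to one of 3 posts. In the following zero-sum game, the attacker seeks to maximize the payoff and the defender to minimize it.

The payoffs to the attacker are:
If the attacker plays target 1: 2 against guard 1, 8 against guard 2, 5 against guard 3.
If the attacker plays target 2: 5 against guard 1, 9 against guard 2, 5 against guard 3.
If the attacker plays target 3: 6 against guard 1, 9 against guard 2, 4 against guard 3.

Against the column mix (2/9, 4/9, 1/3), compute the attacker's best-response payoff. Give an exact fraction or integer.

61/9

target 1: (2)·(2/9) + (8)·(4/9) + (5)·(1/3) = 17/3.
target 2: (5)·(2/9) + (9)·(4/9) + (5)·(1/3) = 61/9.
target 3: (6)·(2/9) + (9)·(4/9) + (4)·(1/3) = 20/3.
The best pure response is target 2 with expected payoff 61/9.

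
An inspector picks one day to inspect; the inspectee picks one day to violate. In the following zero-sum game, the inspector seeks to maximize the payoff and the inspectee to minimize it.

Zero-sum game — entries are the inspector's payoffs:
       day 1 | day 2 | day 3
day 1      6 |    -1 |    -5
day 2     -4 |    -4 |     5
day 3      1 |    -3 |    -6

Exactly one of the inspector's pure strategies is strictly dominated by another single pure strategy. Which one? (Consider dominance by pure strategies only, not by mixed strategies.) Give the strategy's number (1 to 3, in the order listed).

Compare day 3 with day 1: 6 > 1, -1 > -3, -5 > -6.
So day 1 strictly dominates day 3 for the inspector; day 3 is strictly dominated.

3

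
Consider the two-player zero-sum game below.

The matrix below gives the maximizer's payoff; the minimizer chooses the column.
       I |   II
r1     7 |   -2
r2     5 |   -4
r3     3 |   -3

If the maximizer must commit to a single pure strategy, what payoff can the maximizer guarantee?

-2

The worst-case payoff for each row is r1: -2, r2: -4, r3: -3.
The best of these is -2.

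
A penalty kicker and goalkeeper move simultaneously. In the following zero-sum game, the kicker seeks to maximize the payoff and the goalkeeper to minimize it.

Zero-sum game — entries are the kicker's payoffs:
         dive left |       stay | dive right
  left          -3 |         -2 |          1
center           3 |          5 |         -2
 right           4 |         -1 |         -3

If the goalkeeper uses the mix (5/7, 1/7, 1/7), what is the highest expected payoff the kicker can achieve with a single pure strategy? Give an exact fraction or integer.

18/7

left: (-3)·(5/7) + (-2)·(1/7) + (1)·(1/7) = -16/7.
center: (3)·(5/7) + (5)·(1/7) + (-2)·(1/7) = 18/7.
right: (4)·(5/7) + (-1)·(1/7) + (-3)·(1/7) = 16/7.
The best pure response is center with expected payoff 18/7.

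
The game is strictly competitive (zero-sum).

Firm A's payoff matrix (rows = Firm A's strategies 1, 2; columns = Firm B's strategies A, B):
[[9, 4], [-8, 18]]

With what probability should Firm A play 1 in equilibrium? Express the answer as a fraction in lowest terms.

26/31

Row minima are 4 and -8, so Firm A's maximin is 4; column maxima are 9 and 18, so Firm B's minimax is 9. These differ, so the equilibrium is in mixed strategies.
Let Firm A play 1 with probability p. Firm B is indifferent when 9p − 8(1−p) = 4p + 18(1−p), giving p = 26/31.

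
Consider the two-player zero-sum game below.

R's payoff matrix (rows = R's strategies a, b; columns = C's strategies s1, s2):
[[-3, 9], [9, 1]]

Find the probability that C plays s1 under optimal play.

Row minima are -3 and 1, so R's maximin is 1; column maxima are 9 and 9, so C's minimax is 9. These differ, so the equilibrium is in mixed strategies.
Let C play s1 with probability q. R is indifferent when −3q + 9(1−q) = 9q + (1−q), giving q = 2/5.

2/5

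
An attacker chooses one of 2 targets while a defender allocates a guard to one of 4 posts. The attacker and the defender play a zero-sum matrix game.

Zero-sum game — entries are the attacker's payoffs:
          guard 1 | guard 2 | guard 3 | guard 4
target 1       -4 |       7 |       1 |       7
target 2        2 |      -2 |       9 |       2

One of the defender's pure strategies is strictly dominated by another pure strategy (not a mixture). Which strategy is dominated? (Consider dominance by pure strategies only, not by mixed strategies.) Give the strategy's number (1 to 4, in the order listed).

3

The defender prefers columns that give the attacker less. Compare guard 3 with guard 1: -4 < 1, 2 < 9.
So guard 1 strictly dominates guard 3 for the defender; guard 3 is strictly dominated.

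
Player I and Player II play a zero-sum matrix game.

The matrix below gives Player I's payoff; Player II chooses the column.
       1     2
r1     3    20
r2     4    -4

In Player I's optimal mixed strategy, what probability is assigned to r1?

Row minima are 3 and -4, so Player I's maximin is 3; column maxima are 4 and 20, so Player II's minimax is 4. These differ, so the equilibrium is in mixed strategies.
Let Player I play r1 with probability p. Player II is indifferent when 3p + 4(1−p) = 20p − 4(1−p), giving p = 8/25.

8/25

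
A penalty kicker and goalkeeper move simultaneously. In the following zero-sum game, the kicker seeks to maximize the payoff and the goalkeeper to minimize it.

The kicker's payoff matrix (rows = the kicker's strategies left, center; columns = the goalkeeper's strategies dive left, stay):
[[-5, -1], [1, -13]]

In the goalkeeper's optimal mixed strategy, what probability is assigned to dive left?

2/3

Row minima are -5 and -13, so the kicker's maximin is -5; column maxima are 1 and -1, so the goalkeeper's minimax is -1. These differ, so the equilibrium is in mixed strategies.
Let the goalkeeper play dive left with probability q. The kicker is indifferent when −5q − (1−q) = q − 13(1−q), giving q = 2/3.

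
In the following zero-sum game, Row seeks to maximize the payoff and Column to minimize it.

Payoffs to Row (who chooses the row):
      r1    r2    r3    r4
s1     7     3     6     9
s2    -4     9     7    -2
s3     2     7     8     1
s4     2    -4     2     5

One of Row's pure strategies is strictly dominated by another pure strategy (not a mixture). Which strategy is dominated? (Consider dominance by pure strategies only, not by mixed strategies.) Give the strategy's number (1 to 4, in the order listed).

4

Compare s4 with s1: 7 > 2, 3 > -4, 6 > 2, 9 > 5.
So s1 strictly dominates s4 for Row; s4 is strictly dominated.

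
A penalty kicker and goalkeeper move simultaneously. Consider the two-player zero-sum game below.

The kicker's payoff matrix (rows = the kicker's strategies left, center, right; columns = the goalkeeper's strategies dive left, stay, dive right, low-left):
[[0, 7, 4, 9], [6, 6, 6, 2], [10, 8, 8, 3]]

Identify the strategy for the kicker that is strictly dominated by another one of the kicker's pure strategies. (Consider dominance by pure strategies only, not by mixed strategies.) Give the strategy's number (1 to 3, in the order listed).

Compare center with right: 10 > 6, 8 > 6, 8 > 6, 3 > 2.
So right strictly dominates center for the kicker; center is strictly dominated.

2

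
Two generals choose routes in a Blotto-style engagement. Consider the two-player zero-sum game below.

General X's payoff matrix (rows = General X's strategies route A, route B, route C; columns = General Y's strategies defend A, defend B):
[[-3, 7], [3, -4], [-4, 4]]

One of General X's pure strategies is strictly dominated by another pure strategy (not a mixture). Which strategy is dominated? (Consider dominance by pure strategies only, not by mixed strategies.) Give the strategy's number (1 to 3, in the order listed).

Compare route C with route A: -3 > -4, 7 > 4.
So route A strictly dominates route C for General X; route C is strictly dominated.

3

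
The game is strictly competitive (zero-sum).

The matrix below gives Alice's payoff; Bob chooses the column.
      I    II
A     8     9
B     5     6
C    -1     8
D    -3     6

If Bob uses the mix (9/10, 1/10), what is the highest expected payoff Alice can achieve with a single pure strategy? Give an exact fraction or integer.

81/10

A: (8)·(9/10) + (9)·(1/10) = 81/10.
B: (5)·(9/10) + (6)·(1/10) = 51/10.
C: (-1)·(9/10) + (8)·(1/10) = -1/10.
D: (-3)·(9/10) + (6)·(1/10) = -21/10.
The best pure response is A with expected payoff 81/10.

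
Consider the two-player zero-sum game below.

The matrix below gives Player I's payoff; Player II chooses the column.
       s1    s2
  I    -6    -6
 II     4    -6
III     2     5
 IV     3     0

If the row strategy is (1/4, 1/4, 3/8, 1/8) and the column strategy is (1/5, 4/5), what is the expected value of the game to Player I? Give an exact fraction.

-31/40

Against (1/5, 4/5), each row's expected payoff is I: -6; II: -4; III: 22/5; IV: 3/5.
Taking the (1/4, 1/4, 3/8, 1/8)-weighted average: (1/4)·(-6) + (1/4)·(-4) + (3/8)·(22/5) + (1/8)·(3/5) = -31/40.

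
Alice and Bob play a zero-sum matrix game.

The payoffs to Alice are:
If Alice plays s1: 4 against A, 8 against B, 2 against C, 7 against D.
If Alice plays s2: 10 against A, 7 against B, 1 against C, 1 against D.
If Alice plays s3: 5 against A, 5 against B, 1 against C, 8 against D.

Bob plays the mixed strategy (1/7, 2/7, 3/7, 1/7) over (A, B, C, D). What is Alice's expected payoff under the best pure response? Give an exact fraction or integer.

s1: (4)·(1/7) + (8)·(2/7) + (2)·(3/7) + (7)·(1/7) = 33/7.
s2: (10)·(1/7) + (7)·(2/7) + (1)·(3/7) + (1)·(1/7) = 4.
s3: (5)·(1/7) + (5)·(2/7) + (1)·(3/7) + (8)·(1/7) = 26/7.
The best pure response is s1 with expected payoff 33/7.

33/7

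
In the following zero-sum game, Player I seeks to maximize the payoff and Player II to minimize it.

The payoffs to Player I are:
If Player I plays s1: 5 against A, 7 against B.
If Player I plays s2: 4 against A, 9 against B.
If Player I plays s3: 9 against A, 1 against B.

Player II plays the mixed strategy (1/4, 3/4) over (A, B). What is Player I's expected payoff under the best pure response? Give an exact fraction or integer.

31/4

s1: (5)·(1/4) + (7)·(3/4) = 13/2.
s2: (4)·(1/4) + (9)·(3/4) = 31/4.
s3: (9)·(1/4) + (1)·(3/4) = 3.
The best pure response is s2 with expected payoff 31/4.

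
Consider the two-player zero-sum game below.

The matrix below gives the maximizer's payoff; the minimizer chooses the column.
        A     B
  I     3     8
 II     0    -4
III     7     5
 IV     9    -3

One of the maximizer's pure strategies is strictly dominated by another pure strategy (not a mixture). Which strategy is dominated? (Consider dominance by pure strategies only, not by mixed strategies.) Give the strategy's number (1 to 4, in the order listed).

2

Compare II with I: 3 > 0, 8 > -4.
So I strictly dominates II for the maximizer; II is strictly dominated.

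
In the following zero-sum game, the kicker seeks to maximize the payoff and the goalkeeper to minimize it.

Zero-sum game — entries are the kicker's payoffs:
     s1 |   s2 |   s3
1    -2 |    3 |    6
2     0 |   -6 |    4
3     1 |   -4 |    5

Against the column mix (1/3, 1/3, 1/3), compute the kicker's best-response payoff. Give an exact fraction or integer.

1: (-2)·(1/3) + (3)·(1/3) + (6)·(1/3) = 7/3.
2: (0)·(1/3) + (-6)·(1/3) + (4)·(1/3) = -2/3.
3: (1)·(1/3) + (-4)·(1/3) + (5)·(1/3) = 2/3.
The best pure response is 1 with expected payoff 7/3.

7/3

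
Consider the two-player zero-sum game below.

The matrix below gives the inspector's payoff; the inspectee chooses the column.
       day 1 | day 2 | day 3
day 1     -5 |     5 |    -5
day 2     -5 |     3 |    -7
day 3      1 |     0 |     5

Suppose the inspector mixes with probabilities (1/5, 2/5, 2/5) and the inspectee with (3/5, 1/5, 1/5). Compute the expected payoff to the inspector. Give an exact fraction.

-37/25

Against (3/5, 1/5, 1/5), each row's expected payoff is day 1: -3; day 2: -19/5; day 3: 8/5.
Taking the (1/5, 2/5, 2/5)-weighted average: (1/5)·(-3) + (2/5)·(-19/5) + (2/5)·(8/5) = -37/25.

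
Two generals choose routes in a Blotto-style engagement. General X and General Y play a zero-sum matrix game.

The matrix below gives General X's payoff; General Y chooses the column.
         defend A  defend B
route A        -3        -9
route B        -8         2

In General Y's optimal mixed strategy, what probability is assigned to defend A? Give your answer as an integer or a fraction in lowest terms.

11/16

Row minima are -9 and -8, so General X's maximin is -8; column maxima are -3 and 2, so General Y's minimax is -3. These differ, so the equilibrium is in mixed strategies.
Let General Y play defend A with probability q. General X is indifferent when −3q − 9(1−q) = −8q + 2(1−q), giving q = 11/16.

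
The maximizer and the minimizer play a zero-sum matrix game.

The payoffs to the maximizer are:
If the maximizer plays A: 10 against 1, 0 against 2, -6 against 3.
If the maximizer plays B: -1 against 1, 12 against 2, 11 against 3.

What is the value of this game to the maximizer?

Column 2 is strictly dominated by 3 for the minimizer (it gives the maximizer more in every row).
The remaining 2×2 game on (A, B) × (1, 3) has no saddle point. Let the maximizer play A with probability p; indifference gives 10p − (1−p) = −6p + 11(1−p), so p = 3/7.
Similarly the minimizer's optimal q on 1 is 17/28, and the value is 10·(17/28) + (-6)·(11/28) = 26/7.

26/7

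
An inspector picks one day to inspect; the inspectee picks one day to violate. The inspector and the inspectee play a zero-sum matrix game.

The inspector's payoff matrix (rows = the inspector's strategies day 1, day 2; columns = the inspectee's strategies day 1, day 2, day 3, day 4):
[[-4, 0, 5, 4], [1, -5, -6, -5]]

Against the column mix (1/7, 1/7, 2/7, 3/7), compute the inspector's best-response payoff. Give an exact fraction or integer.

18/7

day 1: (-4)·(1/7) + (0)·(1/7) + (5)·(2/7) + (4)·(3/7) = 18/7.
day 2: (1)·(1/7) + (-5)·(1/7) + (-6)·(2/7) + (-5)·(3/7) = -31/7.
The best pure response is day 1 with expected payoff 18/7.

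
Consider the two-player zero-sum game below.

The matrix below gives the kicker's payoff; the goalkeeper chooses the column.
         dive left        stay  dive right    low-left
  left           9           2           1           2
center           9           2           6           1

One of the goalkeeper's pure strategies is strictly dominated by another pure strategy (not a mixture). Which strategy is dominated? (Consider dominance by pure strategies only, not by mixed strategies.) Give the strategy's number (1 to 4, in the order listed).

1

The goalkeeper prefers columns that give the kicker less. Compare dive left with stay: 2 < 9, 2 < 9.
So stay strictly dominates dive left for the goalkeeper; dive left is strictly dominated.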